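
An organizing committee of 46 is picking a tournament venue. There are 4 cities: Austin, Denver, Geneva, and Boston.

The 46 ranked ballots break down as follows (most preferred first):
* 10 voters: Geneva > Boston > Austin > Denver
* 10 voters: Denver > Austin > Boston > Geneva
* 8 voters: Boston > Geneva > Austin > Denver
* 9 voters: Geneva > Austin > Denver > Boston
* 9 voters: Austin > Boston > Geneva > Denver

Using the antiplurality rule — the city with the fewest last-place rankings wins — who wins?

Austin

Last-place votes: Austin 0, Denver 27, Geneva 10, Boston 9.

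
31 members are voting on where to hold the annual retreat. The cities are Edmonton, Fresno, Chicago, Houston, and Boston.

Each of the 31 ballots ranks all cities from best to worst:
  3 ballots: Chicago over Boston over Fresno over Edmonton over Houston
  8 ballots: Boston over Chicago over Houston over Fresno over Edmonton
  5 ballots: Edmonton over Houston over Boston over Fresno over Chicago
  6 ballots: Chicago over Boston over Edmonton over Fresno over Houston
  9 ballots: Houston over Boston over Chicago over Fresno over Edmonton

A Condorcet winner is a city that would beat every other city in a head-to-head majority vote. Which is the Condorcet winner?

Boston

Boston vs Edmonton: 26–5
Boston vs Fresno: 31–0
Boston vs Chicago: 22–9
Boston vs Houston: 17–14
Boston beats every other city.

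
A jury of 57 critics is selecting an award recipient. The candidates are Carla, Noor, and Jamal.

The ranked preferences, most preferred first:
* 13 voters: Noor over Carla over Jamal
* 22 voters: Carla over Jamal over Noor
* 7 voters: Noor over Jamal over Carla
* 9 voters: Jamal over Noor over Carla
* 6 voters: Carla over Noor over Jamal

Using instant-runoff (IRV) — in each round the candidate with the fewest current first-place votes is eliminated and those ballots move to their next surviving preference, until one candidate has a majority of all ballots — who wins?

Round 1: Carla 28, Noor 20, Jamal 9. Jamal eliminated.
Round 2: Carla 28, Noor 29. Noor has a majority (≥29).

Noor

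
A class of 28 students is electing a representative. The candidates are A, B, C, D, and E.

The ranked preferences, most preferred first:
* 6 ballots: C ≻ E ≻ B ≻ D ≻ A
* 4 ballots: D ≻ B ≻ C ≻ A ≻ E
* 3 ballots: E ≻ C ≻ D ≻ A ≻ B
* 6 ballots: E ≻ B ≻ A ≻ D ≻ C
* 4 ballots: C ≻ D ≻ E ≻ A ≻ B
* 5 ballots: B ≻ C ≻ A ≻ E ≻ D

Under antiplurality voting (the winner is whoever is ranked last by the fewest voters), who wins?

Last-place votes: A 6, B 7, C 6, D 5, E 4.

E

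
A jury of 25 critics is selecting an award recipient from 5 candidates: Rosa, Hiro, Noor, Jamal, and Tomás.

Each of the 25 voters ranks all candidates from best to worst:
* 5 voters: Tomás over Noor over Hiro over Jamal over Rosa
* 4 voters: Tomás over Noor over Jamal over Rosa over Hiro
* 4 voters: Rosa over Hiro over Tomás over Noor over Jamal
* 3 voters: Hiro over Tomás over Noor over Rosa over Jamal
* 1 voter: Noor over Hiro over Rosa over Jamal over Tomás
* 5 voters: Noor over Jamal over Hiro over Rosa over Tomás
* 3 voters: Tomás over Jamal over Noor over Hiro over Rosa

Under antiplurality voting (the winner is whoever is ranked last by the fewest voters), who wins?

Noor

Last-place votes: Rosa 8, Hiro 4, Noor 0, Jamal 7, Tomás 6.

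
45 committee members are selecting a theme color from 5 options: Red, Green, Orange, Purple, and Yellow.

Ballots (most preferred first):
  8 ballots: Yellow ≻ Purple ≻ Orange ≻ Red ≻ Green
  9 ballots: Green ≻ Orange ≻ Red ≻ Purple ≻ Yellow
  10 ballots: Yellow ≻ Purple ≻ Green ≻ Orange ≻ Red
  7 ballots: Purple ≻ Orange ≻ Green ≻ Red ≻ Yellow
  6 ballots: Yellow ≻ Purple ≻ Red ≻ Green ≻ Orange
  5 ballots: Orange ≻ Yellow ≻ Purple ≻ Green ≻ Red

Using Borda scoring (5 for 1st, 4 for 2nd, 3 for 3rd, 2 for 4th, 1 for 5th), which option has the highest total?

Red: 8×2 + 9×3 + 10×1 + 7×2 + 6×3 + 5×1 = 90
Green: 8×1 + 9×5 + 10×3 + 7×3 + 6×2 + 5×2 = 126
Orange: 8×3 + 9×4 + 10×2 + 7×4 + 6×1 + 5×5 = 139
Purple: 8×4 + 9×2 + 10×4 + 7×5 + 6×4 + 5×3 = 164
Yellow: 8×5 + 9×1 + 10×5 + 7×1 + 6×5 + 5×4 = 156

Purple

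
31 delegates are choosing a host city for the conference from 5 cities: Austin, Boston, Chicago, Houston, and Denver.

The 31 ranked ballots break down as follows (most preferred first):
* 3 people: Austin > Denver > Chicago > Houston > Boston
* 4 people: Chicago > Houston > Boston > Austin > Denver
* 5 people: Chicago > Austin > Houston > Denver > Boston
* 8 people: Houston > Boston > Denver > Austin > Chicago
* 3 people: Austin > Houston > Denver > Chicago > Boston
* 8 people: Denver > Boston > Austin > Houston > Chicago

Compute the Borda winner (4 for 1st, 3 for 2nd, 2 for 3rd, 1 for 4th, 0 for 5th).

Houston

Austin: 3×4 + 4×1 + 5×3 + 8×1 + 3×4 + 8×2 = 67
Boston: 3×0 + 4×2 + 5×0 + 8×3 + 3×0 + 8×3 = 56
Chicago: 3×2 + 4×4 + 5×4 + 8×0 + 3×1 + 8×0 = 45
Houston: 3×1 + 4×3 + 5×2 + 8×4 + 3×3 + 8×1 = 74
Denver: 3×3 + 4×0 + 5×1 + 8×2 + 3×2 + 8×4 = 68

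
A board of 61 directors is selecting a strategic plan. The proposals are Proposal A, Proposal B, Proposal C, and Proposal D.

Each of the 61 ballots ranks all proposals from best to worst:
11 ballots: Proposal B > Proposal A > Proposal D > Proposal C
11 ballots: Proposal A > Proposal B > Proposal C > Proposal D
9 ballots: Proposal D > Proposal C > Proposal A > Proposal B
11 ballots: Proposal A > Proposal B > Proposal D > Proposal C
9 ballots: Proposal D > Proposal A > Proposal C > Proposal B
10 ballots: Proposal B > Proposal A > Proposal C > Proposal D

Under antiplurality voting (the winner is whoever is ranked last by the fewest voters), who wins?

Proposal A

Last-place votes: Proposal A 0, Proposal B 18, Proposal C 22, Proposal D 21.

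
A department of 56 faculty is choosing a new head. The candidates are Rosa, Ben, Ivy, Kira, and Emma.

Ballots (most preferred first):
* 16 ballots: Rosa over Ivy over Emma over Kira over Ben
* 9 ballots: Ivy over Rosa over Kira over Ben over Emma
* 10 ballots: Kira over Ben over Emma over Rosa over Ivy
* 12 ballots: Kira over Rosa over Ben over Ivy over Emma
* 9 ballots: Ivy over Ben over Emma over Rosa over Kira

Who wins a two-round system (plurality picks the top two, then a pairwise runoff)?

Round 1 first-place votes: Rosa 16, Ben 0, Ivy 18, Kira 22, Emma 0. Kira and Ivy advance.
Runoff: Kira is ranked above Ivy on 22 ballots, Ivy above Kira on 34.

Ivy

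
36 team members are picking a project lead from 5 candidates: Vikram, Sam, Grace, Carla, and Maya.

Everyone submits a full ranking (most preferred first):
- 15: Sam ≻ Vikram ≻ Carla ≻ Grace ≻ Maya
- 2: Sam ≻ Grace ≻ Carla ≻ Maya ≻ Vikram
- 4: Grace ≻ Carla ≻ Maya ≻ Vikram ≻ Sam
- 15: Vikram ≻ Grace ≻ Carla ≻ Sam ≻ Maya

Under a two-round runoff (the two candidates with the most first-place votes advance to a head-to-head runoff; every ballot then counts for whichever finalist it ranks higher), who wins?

Round 1 first-place votes: Vikram 15, Sam 17, Grace 4, Carla 0, Maya 0. Sam and Vikram advance.
Runoff: Sam is ranked above Vikram on 17 ballots, Vikram above Sam on 19.

Vikram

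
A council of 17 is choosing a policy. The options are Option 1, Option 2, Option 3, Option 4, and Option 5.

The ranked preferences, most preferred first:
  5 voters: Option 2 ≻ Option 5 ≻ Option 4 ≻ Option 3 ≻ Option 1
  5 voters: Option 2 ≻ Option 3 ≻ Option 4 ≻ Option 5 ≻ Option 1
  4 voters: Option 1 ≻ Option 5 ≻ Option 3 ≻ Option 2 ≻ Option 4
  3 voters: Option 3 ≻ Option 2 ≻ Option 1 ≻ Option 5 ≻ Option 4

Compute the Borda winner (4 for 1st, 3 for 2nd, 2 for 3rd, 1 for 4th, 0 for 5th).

Option 2

Option 1: 5×0 + 5×0 + 4×4 + 3×2 = 22
Option 2: 5×4 + 5×4 + 4×1 + 3×3 = 53
Option 3: 5×1 + 5×3 + 4×2 + 3×4 = 40
Option 4: 5×2 + 5×2 + 4×0 + 3×0 = 20
Option 5: 5×3 + 5×1 + 4×3 + 3×1 = 35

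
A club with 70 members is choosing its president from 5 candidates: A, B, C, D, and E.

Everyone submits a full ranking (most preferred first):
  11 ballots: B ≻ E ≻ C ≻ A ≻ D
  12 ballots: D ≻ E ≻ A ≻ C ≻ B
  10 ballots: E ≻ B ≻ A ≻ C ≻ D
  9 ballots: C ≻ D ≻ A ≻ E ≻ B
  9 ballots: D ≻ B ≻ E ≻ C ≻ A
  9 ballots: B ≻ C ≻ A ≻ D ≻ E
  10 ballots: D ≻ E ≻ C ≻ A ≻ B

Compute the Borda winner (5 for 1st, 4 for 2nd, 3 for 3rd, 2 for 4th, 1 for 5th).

E

A: 11×2 + 12×3 + 10×3 + 9×3 + 9×1 + 9×3 + 10×2 = 171
B: 11×5 + 12×1 + 10×4 + 9×1 + 9×4 + 9×5 + 10×1 = 207
C: 11×3 + 12×2 + 10×2 + 9×5 + 9×2 + 9×4 + 10×3 = 206
D: 11×1 + 12×5 + 10×1 + 9×4 + 9×5 + 9×2 + 10×5 = 230
E: 11×4 + 12×4 + 10×5 + 9×2 + 9×3 + 9×1 + 10×4 = 236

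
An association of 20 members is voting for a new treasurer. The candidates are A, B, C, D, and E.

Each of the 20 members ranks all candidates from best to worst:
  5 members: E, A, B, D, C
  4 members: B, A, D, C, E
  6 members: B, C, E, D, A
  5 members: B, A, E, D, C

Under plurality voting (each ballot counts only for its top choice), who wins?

First-place votes: A 0, B 15, C 0, D 0, E 5.

B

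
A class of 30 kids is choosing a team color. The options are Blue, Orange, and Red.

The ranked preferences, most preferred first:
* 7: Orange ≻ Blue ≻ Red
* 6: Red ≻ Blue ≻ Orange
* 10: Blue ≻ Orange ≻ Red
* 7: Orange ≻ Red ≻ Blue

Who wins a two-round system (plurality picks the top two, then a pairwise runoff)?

Round 1 first-place votes: Blue 10, Orange 14, Red 6. Orange and Blue advance.
Runoff: Orange is ranked above Blue on 14 ballots, Blue above Orange on 16.

Blue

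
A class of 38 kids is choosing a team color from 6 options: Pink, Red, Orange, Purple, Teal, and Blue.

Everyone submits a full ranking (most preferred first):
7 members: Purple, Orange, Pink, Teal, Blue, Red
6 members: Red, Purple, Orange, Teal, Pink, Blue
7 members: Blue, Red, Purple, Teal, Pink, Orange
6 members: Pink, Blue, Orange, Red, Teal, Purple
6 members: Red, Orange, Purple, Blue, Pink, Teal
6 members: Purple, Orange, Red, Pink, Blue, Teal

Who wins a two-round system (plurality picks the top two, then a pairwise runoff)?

Round 1 first-place votes: Pink 6, Red 12, Orange 0, Purple 13, Teal 0, Blue 7. Purple and Red advance.
Runoff: Purple is ranked above Red on 13 ballots, Red above Purple on 25.

Red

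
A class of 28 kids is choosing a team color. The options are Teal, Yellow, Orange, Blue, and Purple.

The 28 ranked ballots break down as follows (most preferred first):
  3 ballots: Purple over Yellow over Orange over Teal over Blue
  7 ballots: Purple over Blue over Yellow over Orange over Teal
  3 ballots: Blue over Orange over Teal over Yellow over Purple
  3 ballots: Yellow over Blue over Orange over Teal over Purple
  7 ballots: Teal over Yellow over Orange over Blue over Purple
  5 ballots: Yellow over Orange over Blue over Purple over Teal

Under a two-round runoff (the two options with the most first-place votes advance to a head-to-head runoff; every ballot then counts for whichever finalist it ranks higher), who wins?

Round 1 first-place votes: Teal 7, Yellow 8, Orange 0, Blue 3, Purple 10. Purple and Yellow advance.
Runoff: Purple is ranked above Yellow on 10 ballots, Yellow above Purple on 18.

Yellow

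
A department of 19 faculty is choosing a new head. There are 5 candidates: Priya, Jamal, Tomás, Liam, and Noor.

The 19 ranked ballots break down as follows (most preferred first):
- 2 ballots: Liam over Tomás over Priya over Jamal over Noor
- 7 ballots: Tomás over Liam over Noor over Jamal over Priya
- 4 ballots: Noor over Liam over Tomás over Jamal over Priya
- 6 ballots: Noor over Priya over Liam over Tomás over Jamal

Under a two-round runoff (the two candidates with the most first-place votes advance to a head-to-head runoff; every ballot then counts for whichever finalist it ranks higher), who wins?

Round 1 first-place votes: Priya 0, Jamal 0, Tomás 7, Liam 2, Noor 10. Noor and Tomás advance.
Runoff: Noor is ranked above Tomás on 10 ballots, Tomás above Noor on 9.

Noor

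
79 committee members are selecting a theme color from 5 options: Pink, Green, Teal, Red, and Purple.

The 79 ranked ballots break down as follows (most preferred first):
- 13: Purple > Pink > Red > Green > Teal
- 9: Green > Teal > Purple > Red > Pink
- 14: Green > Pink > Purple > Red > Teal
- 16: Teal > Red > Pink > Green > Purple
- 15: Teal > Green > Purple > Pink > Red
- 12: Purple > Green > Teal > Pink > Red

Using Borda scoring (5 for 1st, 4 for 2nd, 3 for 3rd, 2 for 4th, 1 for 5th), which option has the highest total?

Green

Pink: 13×4 + 9×1 + 14×4 + 16×3 + 15×2 + 12×2 = 219
Green: 13×2 + 9×5 + 14×5 + 16×2 + 15×4 + 12×4 = 281
Teal: 13×1 + 9×4 + 14×1 + 16×5 + 15×5 + 12×3 = 254
Red: 13×3 + 9×2 + 14×2 + 16×4 + 15×1 + 12×1 = 176
Purple: 13×5 + 9×3 + 14×3 + 16×1 + 15×3 + 12×5 = 255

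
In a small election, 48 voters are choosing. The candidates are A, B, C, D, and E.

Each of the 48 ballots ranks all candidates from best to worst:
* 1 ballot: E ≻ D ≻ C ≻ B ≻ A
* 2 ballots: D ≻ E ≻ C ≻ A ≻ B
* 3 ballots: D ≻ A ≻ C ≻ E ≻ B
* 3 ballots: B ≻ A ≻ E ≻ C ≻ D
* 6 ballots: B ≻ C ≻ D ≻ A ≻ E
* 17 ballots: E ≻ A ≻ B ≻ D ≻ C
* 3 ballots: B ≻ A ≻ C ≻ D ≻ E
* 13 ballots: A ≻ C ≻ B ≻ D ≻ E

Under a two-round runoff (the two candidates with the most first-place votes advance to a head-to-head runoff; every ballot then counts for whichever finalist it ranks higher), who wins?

Round 1 first-place votes: A 13, B 12, C 0, D 5, E 18. E and A advance.
Runoff: E is ranked above A on 20 ballots, A above E on 28.

A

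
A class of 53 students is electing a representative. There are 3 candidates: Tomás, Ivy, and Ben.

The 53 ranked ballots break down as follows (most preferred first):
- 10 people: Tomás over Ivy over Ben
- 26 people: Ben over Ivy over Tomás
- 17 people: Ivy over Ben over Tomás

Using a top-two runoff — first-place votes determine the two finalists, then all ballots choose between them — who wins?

Round 1 first-place votes: Tomás 10, Ivy 17, Ben 26. Ben and Ivy advance.
Runoff: Ben is ranked above Ivy on 26 ballots, Ivy above Ben on 27.

Ivy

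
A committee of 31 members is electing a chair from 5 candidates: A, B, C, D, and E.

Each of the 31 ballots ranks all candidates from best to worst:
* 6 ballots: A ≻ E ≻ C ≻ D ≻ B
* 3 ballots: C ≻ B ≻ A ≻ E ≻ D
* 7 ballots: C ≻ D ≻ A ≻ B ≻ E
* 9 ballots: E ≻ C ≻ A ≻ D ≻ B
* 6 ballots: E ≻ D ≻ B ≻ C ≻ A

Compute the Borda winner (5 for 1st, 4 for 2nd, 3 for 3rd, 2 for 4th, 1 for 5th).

C

A: 6×5 + 3×3 + 7×3 + 9×3 + 6×1 = 93
B: 6×1 + 3×4 + 7×2 + 9×1 + 6×3 = 59
C: 6×3 + 3×5 + 7×5 + 9×4 + 6×2 = 116
D: 6×2 + 3×1 + 7×4 + 9×2 + 6×4 = 85
E: 6×4 + 3×2 + 7×1 + 9×5 + 6×5 = 112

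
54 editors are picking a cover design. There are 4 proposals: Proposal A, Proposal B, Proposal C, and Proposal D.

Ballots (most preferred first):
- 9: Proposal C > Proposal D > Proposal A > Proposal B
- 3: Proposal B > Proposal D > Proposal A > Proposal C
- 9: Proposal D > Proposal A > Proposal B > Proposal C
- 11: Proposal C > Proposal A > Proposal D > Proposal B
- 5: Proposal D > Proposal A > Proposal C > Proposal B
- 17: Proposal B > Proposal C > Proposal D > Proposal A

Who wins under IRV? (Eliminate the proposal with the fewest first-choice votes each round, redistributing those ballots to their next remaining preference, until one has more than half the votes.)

Proposal B

Round 1: Proposal A 0, Proposal B 20, Proposal C 20, Proposal D 14. Proposal A eliminated.
Round 2: Proposal B 20, Proposal C 20, Proposal D 14. Proposal D eliminated.
Round 3: Proposal B 29, Proposal C 25. Proposal B has a majority (≥28).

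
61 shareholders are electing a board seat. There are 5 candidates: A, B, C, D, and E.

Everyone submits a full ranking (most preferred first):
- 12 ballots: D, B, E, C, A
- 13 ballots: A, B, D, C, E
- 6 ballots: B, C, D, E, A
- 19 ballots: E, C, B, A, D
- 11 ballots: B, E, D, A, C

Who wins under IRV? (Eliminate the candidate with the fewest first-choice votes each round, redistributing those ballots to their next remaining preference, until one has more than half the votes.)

Round 1: A 13, B 17, C 0, D 12, E 19. C eliminated.
Round 2: A 13, B 17, D 12, E 19. D eliminated.
Round 3: A 13, B 29, E 19. A eliminated.
Round 4: B 42, E 19. B has a majority (≥31).

B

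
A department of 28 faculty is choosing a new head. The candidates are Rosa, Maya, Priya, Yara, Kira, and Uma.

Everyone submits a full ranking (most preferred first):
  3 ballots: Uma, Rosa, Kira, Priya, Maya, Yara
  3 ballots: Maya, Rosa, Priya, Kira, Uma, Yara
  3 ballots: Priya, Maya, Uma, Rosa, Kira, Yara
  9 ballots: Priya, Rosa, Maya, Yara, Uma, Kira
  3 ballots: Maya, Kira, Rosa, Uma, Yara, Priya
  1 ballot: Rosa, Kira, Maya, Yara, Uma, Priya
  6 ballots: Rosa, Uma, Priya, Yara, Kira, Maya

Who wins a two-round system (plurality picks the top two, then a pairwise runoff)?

Round 1 first-place votes: Rosa 7, Maya 6, Priya 12, Yara 0, Kira 0, Uma 3. Priya and Rosa advance.
Runoff: Priya is ranked above Rosa on 12 ballots, Rosa above Priya on 16.

Rosa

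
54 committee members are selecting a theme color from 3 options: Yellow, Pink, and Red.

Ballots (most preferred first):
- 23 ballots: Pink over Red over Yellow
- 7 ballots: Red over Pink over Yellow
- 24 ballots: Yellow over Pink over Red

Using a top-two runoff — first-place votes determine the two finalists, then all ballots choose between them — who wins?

Round 1 first-place votes: Yellow 24, Pink 23, Red 7. Yellow and Pink advance.
Runoff: Yellow is ranked above Pink on 24 ballots, Pink above Yellow on 30.

Pink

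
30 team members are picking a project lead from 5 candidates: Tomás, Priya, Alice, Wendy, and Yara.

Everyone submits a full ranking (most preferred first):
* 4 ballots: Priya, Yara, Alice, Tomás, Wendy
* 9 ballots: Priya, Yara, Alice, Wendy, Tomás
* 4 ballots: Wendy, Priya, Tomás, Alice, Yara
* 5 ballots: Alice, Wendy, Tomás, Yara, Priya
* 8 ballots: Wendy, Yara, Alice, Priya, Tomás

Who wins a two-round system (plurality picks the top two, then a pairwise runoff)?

Wendy

Round 1 first-place votes: Tomás 0, Priya 13, Alice 5, Wendy 12, Yara 0. Priya and Wendy advance.
Runoff: Priya is ranked above Wendy on 13 ballots, Wendy above Priya on 17.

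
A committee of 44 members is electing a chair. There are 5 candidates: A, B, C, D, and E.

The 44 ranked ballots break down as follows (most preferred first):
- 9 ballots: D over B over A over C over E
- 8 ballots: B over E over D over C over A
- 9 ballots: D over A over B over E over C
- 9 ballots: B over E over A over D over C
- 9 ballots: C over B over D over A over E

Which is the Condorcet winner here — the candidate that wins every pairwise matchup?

B

B vs A: 35–9
B vs C: 35–9
B vs D: 26–18
B vs E: 44–0
B beats every other candidate.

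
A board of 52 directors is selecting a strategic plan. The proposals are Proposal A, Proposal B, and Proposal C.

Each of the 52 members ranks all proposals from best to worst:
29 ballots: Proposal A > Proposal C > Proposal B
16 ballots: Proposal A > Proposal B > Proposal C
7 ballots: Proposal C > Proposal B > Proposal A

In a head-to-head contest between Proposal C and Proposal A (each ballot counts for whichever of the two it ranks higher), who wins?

Proposal C is ranked above Proposal A on 7 ballots; Proposal A above Proposal C on 45.

Proposal A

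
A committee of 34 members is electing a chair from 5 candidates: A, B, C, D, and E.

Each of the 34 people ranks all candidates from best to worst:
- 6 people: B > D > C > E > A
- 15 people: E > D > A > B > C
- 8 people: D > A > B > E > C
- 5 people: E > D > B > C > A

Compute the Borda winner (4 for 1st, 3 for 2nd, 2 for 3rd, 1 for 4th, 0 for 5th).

D

A: 6×0 + 15×2 + 8×3 + 5×0 = 54
B: 6×4 + 15×1 + 8×2 + 5×2 = 65
C: 6×2 + 15×0 + 8×0 + 5×1 = 17
D: 6×3 + 15×3 + 8×4 + 5×3 = 110
E: 6×1 + 15×4 + 8×1 + 5×4 = 94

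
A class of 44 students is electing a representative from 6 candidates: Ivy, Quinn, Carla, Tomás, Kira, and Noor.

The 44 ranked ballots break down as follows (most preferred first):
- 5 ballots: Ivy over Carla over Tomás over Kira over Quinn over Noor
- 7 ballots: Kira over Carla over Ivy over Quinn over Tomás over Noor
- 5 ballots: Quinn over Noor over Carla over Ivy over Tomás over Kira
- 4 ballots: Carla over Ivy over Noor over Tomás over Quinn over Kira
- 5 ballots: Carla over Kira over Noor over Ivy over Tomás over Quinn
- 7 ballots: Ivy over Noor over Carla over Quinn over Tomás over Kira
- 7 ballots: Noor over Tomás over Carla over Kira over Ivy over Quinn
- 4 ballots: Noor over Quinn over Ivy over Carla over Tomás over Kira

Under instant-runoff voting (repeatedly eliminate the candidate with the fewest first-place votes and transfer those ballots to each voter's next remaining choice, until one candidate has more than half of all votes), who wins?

Round 1: Ivy 12, Quinn 5, Carla 9, Tomás 0, Kira 7, Noor 11. Tomás eliminated.
Round 2: Ivy 12, Quinn 5, Carla 9, Kira 7, Noor 11. Quinn eliminated.
Round 3: Ivy 12, Carla 9, Kira 7, Noor 16. Kira eliminated.
Round 4: Ivy 12, Carla 16, Noor 16. Ivy eliminated.
Round 5: Carla 21, Noor 23. Noor has a majority (≥23).

Noor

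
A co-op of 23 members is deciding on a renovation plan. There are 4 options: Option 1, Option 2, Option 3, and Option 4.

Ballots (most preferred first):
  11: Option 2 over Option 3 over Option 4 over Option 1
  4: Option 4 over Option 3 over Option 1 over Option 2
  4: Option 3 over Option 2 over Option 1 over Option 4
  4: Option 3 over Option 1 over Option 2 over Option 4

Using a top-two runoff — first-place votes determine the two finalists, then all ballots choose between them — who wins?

Round 1 first-place votes: Option 1 0, Option 2 11, Option 3 8, Option 4 4. Option 2 and Option 3 advance.
Runoff: Option 2 is ranked above Option 3 on 11 ballots, Option 3 above Option 2 on 12.

Option 3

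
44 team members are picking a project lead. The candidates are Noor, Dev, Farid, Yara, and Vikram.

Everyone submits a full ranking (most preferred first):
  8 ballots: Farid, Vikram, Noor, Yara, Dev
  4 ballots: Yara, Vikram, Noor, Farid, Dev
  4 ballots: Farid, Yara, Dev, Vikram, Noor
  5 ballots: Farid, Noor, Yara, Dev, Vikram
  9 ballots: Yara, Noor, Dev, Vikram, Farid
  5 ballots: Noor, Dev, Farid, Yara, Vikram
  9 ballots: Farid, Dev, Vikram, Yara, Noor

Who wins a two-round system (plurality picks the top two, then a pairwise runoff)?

Round 1 first-place votes: Noor 5, Dev 0, Farid 26, Yara 13, Vikram 0. Farid and Yara advance.
Runoff: Farid is ranked above Yara on 31 ballots, Yara above Farid on 13.

Farid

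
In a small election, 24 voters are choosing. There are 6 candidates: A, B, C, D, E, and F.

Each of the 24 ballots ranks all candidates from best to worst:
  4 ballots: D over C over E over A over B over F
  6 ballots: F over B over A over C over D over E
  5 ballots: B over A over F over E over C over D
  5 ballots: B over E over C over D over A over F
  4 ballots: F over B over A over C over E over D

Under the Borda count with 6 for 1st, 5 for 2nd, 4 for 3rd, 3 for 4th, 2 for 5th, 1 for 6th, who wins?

B

A: 4×3 + 6×4 + 5×5 + 5×2 + 4×4 = 87
B: 4×2 + 6×5 + 5×6 + 5×6 + 4×5 = 118
C: 4×5 + 6×3 + 5×2 + 5×4 + 4×3 = 80
D: 4×6 + 6×2 + 5×1 + 5×3 + 4×1 = 60
E: 4×4 + 6×1 + 5×3 + 5×5 + 4×2 = 70
F: 4×1 + 6×6 + 5×4 + 5×1 + 4×6 = 89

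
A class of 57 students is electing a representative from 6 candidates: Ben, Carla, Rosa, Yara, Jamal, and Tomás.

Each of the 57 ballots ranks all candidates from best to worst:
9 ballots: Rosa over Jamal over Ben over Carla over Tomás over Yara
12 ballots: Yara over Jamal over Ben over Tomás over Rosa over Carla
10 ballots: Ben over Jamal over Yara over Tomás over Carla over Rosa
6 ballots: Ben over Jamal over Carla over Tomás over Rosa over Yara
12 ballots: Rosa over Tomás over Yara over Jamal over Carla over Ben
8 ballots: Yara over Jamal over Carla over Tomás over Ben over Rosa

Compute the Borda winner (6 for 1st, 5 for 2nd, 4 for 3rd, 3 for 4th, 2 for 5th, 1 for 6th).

Ben: 9×4 + 12×4 + 10×6 + 6×6 + 12×1 + 8×2 = 208
Carla: 9×3 + 12×1 + 10×2 + 6×4 + 12×2 + 8×4 = 139
Rosa: 9×6 + 12×2 + 10×1 + 6×2 + 12×6 + 8×1 = 180
Yara: 9×1 + 12×6 + 10×4 + 6×1 + 12×4 + 8×6 = 223
Jamal: 9×5 + 12×5 + 10×5 + 6×5 + 12×3 + 8×5 = 261
Tomás: 9×2 + 12×3 + 10×3 + 6×3 + 12×5 + 8×3 = 186

Jamal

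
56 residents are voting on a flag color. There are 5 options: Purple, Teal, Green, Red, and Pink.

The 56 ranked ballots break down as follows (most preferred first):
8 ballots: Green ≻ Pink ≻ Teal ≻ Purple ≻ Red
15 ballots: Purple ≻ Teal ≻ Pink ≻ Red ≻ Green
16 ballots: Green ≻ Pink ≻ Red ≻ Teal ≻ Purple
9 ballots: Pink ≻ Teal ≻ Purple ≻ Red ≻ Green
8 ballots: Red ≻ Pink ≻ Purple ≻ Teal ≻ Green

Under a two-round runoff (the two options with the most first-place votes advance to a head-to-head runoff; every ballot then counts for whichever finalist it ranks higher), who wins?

Round 1 first-place votes: Purple 15, Teal 0, Green 24, Red 8, Pink 9. Green and Purple advance.
Runoff: Green is ranked above Purple on 24 ballots, Purple above Green on 32.

Purple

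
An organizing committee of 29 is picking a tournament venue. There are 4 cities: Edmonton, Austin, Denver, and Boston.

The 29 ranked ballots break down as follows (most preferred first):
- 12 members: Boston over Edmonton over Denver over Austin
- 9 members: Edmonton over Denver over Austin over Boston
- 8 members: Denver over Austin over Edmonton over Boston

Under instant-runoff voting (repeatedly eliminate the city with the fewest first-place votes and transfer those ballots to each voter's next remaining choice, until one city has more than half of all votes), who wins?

Edmonton

Round 1: Edmonton 9, Austin 0, Denver 8, Boston 12. Austin eliminated.
Round 2: Edmonton 9, Denver 8, Boston 12. Denver eliminated.
Round 3: Edmonton 17, Boston 12. Edmonton has a majority (≥15).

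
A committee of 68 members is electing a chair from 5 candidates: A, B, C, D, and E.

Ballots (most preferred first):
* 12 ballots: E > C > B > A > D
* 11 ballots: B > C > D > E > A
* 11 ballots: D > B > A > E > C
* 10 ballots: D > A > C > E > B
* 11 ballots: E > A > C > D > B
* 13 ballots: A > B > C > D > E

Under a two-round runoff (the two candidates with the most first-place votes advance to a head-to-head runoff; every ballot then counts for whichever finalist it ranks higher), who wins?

D

Round 1 first-place votes: A 13, B 11, C 0, D 21, E 23. E and D advance.
Runoff: E is ranked above D on 23 ballots, D above E on 45.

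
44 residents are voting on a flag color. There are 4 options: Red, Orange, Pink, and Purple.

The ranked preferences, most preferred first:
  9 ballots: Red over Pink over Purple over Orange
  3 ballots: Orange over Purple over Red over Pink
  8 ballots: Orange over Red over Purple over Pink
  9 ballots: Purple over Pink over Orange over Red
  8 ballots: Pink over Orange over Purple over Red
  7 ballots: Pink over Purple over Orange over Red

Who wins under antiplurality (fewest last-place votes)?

Purple

Last-place votes: Red 24, Orange 9, Pink 11, Purple 0.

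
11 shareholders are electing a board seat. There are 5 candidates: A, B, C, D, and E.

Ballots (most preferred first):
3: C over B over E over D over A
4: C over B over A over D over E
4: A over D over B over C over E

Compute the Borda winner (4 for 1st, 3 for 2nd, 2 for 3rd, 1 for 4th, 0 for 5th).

C

A: 3×0 + 4×2 + 4×4 = 24
B: 3×3 + 4×3 + 4×2 = 29
C: 3×4 + 4×4 + 4×1 = 32
D: 3×1 + 4×1 + 4×3 = 19
E: 3×2 + 4×0 + 4×0 = 6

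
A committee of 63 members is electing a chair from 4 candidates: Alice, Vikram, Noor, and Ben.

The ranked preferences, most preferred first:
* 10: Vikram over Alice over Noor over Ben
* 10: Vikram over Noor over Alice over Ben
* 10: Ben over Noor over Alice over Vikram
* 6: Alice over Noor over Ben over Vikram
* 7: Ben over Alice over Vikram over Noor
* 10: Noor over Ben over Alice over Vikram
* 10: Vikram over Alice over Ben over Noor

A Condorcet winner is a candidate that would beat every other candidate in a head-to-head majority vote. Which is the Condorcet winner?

Alice vs Vikram: 33–30
Alice vs Noor: 33–30
Alice vs Ben: 36–27
Alice beats every other candidate.

Alice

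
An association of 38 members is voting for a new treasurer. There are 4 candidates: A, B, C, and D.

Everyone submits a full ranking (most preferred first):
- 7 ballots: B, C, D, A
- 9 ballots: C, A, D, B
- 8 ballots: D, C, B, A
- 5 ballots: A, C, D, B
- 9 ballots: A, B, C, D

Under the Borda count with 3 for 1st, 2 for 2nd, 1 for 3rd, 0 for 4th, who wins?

C

A: 7×0 + 9×2 + 8×0 + 5×3 + 9×3 = 60
B: 7×3 + 9×0 + 8×1 + 5×0 + 9×2 = 47
C: 7×2 + 9×3 + 8×2 + 5×2 + 9×1 = 76
D: 7×1 + 9×1 + 8×3 + 5×1 + 9×0 = 45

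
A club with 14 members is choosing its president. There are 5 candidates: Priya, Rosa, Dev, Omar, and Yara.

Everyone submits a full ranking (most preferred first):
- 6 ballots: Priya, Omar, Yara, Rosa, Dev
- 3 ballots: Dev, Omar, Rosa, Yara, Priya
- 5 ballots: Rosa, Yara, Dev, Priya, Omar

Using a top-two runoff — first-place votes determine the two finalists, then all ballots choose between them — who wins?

Round 1 first-place votes: Priya 6, Rosa 5, Dev 3, Omar 0, Yara 0. Priya and Rosa advance.
Runoff: Priya is ranked above Rosa on 6 ballots, Rosa above Priya on 8.

Rosa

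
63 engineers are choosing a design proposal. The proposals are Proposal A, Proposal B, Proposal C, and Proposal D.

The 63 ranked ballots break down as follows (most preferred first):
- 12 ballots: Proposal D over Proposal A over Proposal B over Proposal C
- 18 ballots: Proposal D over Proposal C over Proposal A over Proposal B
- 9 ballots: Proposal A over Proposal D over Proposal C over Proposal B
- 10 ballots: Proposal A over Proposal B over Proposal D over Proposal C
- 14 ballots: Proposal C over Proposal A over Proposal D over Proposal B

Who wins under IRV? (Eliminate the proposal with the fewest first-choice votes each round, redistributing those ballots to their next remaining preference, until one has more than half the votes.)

Proposal A

Round 1: Proposal A 19, Proposal B 0, Proposal C 14, Proposal D 30. Proposal B eliminated.
Round 2: Proposal A 19, Proposal C 14, Proposal D 30. Proposal C eliminated.
Round 3: Proposal A 33, Proposal D 30. Proposal A has a majority (≥32).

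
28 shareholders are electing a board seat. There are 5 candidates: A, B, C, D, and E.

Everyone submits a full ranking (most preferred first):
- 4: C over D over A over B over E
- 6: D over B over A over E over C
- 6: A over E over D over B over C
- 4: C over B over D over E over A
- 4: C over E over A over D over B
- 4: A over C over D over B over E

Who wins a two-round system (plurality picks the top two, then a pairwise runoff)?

Round 1 first-place votes: A 10, B 0, C 12, D 6, E 0. C and A advance.
Runoff: C is ranked above A on 12 ballots, A above C on 16.

A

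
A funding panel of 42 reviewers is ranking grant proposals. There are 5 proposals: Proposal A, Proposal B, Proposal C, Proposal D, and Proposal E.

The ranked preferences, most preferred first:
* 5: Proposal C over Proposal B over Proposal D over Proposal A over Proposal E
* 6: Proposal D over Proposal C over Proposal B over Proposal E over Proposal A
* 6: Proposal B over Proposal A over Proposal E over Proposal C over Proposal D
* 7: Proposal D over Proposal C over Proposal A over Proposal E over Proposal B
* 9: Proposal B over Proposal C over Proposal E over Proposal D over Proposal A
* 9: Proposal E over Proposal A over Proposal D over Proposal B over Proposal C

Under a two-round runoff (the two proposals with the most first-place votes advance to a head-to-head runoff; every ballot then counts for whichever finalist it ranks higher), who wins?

Round 1 first-place votes: Proposal A 0, Proposal B 15, Proposal C 5, Proposal D 13, Proposal E 9. Proposal B and Proposal D advance.
Runoff: Proposal B is ranked above Proposal D on 20 ballots, Proposal D above Proposal B on 22.

Proposal D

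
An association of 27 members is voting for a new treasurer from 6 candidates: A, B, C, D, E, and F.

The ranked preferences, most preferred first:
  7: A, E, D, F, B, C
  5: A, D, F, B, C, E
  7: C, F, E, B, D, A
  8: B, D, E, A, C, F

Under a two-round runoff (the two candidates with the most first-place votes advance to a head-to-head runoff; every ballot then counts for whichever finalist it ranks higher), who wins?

Round 1 first-place votes: A 12, B 8, C 7, D 0, E 0, F 0. A and B advance.
Runoff: A is ranked above B on 12 ballots, B above A on 15.

B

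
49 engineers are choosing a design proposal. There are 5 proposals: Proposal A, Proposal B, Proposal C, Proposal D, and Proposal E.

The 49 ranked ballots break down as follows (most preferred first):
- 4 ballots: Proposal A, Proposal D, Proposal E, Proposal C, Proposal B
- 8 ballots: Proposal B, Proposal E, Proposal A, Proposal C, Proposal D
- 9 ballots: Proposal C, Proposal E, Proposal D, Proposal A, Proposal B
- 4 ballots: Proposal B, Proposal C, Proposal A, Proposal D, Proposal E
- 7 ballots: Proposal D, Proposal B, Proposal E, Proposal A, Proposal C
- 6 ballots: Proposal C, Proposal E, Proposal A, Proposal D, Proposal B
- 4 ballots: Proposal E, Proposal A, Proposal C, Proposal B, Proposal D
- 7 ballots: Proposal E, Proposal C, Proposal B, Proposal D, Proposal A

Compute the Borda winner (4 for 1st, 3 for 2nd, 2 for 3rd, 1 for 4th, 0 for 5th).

Proposal A: 4×4 + 8×2 + 9×1 + 4×2 + 7×1 + 6×2 + 4×3 + 7×0 = 80
Proposal B: 4×0 + 8×4 + 9×0 + 4×4 + 7×3 + 6×0 + 4×1 + 7×2 = 87
Proposal C: 4×1 + 8×1 + 9×4 + 4×3 + 7×0 + 6×4 + 4×2 + 7×3 = 113
Proposal D: 4×3 + 8×0 + 9×2 + 4×1 + 7×4 + 6×1 + 4×0 + 7×1 = 75
Proposal E: 4×2 + 8×3 + 9×3 + 4×0 + 7×2 + 6×3 + 4×4 + 7×4 = 135

Proposal E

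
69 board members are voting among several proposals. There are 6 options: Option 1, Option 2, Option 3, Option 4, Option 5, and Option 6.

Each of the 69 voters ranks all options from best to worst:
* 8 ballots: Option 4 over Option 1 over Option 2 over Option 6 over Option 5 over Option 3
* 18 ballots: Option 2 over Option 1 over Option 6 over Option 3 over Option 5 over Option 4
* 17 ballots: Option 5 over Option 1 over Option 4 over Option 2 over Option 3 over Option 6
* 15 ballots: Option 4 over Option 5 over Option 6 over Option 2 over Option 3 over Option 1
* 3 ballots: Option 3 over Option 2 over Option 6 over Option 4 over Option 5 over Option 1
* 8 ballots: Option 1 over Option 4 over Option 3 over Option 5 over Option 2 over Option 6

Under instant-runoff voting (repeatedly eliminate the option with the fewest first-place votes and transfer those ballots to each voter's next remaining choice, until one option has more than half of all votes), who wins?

Round 1: Option 1 8, Option 2 18, Option 3 3, Option 4 23, Option 5 17, Option 6 0. Option 6 eliminated.
Round 2: Option 1 8, Option 2 18, Option 3 3, Option 4 23, Option 5 17. Option 3 eliminated.
Round 3: Option 1 8, Option 2 21, Option 4 23, Option 5 17. Option 1 eliminated.
Round 4: Option 2 21, Option 4 31, Option 5 17. Option 5 eliminated.
Round 5: Option 2 21, Option 4 48. Option 4 has a majority (≥35).

Option 4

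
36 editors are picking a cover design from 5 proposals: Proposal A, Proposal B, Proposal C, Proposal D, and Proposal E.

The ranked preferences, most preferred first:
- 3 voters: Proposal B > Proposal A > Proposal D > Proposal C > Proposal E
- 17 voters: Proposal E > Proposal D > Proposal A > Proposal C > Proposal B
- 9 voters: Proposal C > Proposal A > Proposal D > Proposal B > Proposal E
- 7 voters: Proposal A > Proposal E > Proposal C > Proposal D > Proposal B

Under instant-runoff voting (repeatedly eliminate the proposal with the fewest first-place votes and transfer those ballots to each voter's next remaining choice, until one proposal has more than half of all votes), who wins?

Round 1: Proposal A 7, Proposal B 3, Proposal C 9, Proposal D 0, Proposal E 17. Proposal D eliminated.
Round 2: Proposal A 7, Proposal B 3, Proposal C 9, Proposal E 17. Proposal B eliminated.
Round 3: Proposal A 10, Proposal C 9, Proposal E 17. Proposal C eliminated.
Round 4: Proposal A 19, Proposal E 17. Proposal A has a majority (≥19).

Proposal A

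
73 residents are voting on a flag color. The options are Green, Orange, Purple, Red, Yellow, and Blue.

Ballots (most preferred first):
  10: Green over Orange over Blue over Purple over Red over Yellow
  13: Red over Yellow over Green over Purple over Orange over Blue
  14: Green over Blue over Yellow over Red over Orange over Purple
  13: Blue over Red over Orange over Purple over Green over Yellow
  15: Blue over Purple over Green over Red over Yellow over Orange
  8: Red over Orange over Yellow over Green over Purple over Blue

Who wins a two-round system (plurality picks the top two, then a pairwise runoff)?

Round 1 first-place votes: Green 24, Orange 0, Purple 0, Red 21, Yellow 0, Blue 28. Blue and Green advance.
Runoff: Blue is ranked above Green on 28 ballots, Green above Blue on 45.

Green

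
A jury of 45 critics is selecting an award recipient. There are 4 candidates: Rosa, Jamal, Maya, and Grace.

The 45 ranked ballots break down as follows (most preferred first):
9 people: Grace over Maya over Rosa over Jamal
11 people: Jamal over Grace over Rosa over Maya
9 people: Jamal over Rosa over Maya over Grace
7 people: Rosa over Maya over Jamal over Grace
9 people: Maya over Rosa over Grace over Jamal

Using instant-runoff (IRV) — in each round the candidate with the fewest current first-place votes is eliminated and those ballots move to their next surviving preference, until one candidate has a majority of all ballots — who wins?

Round 1: Rosa 7, Jamal 20, Maya 9, Grace 9. Rosa eliminated.
Round 2: Jamal 20, Maya 16, Grace 9. Grace eliminated.
Round 3: Jamal 20, Maya 25. Maya has a majority (≥23).

Maya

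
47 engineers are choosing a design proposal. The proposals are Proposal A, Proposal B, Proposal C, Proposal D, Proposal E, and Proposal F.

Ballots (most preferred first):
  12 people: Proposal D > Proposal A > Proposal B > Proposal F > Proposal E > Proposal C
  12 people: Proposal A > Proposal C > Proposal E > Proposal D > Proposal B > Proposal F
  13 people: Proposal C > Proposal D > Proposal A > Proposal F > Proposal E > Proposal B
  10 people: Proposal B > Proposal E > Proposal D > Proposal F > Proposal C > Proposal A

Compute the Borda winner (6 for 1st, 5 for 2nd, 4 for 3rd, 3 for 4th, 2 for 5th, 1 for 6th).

Proposal A: 12×5 + 12×6 + 13×4 + 10×1 = 194
Proposal B: 12×4 + 12×2 + 13×1 + 10×6 = 145
Proposal C: 12×1 + 12×5 + 13×6 + 10×2 = 170
Proposal D: 12×6 + 12×3 + 13×5 + 10×4 = 213
Proposal E: 12×2 + 12×4 + 13×2 + 10×5 = 148
Proposal F: 12×3 + 12×1 + 13×3 + 10×3 = 117

Proposal D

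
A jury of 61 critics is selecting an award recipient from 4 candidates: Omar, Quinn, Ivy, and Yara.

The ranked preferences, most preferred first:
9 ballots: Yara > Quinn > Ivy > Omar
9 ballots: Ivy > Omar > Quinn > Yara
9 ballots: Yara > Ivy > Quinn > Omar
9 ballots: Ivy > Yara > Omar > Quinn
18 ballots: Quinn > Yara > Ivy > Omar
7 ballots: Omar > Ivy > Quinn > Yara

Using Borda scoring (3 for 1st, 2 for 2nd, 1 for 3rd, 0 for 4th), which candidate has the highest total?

Ivy

Omar: 9×0 + 9×2 + 9×0 + 9×1 + 18×0 + 7×3 = 48
Quinn: 9×2 + 9×1 + 9×1 + 9×0 + 18×3 + 7×1 = 97
Ivy: 9×1 + 9×3 + 9×2 + 9×3 + 18×1 + 7×2 = 113
Yara: 9×3 + 9×0 + 9×3 + 9×2 + 18×2 + 7×0 = 108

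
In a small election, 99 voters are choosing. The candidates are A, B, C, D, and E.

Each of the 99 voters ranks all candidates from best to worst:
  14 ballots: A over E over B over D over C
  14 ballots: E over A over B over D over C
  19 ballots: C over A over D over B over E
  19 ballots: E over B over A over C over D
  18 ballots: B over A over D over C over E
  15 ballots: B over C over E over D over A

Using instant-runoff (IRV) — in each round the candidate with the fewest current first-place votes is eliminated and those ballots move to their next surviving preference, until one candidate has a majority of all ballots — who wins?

B

Round 1: A 14, B 33, C 19, D 0, E 33. D eliminated.
Round 2: A 14, B 33, C 19, E 33. A eliminated.
Round 3: B 33, C 19, E 47. C eliminated.
Round 4: B 52, E 47. B has a majority (≥50).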